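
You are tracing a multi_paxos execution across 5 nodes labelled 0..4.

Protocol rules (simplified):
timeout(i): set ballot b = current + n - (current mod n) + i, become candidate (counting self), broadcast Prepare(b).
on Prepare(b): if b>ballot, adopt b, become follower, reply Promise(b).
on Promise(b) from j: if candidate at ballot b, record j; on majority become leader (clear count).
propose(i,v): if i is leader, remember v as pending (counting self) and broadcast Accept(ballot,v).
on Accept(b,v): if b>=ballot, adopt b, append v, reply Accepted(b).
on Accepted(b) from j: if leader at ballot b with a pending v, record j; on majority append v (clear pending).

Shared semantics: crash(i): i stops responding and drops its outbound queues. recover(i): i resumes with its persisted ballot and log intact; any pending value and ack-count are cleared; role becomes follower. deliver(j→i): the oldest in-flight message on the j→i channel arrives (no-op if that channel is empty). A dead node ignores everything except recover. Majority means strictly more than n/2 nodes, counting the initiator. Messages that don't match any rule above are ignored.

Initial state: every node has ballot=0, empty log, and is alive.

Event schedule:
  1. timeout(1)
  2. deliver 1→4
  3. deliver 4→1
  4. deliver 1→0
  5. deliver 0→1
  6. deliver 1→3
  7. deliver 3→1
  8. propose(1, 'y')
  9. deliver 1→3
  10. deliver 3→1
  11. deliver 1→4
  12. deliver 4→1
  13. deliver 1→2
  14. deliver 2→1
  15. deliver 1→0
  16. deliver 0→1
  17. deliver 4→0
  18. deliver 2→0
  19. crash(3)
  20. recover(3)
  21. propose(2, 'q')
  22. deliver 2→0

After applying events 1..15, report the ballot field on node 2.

6

after 1 — timeout(1): n1:cand/b6/[-]
after 2 — deliver 1→4: n4:foll/b6/[-]
after 3 — deliver 4→1: ·
after 4 — deliver 1→0: n0:foll/b6/[-]
after 5 — deliver 0→1: n1:lead/b6/[-]
after 6 — deliver 1→3: n3:foll/b6/[-]
after 7 — deliver 3→1: ·
after 8 — propose(1,'y'): ·
after 9 — deliver 1→3: n3:foll/b6/[y]
after 10 — deliver 3→1: ·
after 11 — deliver 1→4: n4:foll/b6/[y]
after 12 — deliver 4→1: n1:lead/b6/[y]
after 13 — deliver 1→2: n2:foll/b6/[-]
after 14 — deliver 2→1: ·
after 15 — deliver 1→0: n0:foll/b6/[y]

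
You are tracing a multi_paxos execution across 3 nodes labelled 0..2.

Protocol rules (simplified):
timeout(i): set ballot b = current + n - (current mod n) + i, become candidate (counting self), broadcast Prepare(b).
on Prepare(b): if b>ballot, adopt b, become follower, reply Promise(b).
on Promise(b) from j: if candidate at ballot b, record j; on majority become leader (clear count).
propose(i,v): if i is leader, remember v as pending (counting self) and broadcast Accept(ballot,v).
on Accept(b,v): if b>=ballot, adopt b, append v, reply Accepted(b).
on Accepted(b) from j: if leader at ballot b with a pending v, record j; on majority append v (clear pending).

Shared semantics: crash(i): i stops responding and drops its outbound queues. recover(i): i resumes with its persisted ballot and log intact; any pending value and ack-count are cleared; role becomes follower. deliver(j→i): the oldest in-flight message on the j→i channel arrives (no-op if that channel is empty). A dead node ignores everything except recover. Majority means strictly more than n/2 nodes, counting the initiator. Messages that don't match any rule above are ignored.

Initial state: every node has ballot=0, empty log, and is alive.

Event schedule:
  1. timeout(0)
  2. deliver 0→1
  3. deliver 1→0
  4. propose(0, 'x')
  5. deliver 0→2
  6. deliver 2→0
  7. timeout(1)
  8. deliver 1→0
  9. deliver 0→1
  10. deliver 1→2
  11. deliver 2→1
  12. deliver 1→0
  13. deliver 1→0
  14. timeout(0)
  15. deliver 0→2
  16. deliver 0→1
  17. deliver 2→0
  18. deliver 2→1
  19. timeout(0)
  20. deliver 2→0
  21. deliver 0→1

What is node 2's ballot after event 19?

step 1 timeout(0): 0={cand,b=3,log=-}
step 2 deliver 0→1: 1={foll,b=3,log=-}
step 3 deliver 1→0: 0={lead,b=3,log=-}
step 4 propose(0,'x'): —
step 5 deliver 0→2: 2={foll,b=3,log=-}
step 6 deliver 2→0: —
step 7 timeout(1): 1={cand,b=7,log=-}
step 8 deliver 1→0: 0={foll,b=7,log=-}
step 9 deliver 0→1: —
step 10 deliver 1→2: 2={foll,b=7,log=-}
step 11 deliver 2→1: 1={lead,b=7,log=-}
step 12 deliver 1→0: —
step 13 deliver 1→0: —
step 14 timeout(0): 0={cand,b=9,log=-}
step 15 deliver 0→2: —
step 16 deliver 0→1: —
step 17 deliver 2→0: —
step 18 deliver 2→1: —
step 19 timeout(0): 0={cand,b=12,log=-}

7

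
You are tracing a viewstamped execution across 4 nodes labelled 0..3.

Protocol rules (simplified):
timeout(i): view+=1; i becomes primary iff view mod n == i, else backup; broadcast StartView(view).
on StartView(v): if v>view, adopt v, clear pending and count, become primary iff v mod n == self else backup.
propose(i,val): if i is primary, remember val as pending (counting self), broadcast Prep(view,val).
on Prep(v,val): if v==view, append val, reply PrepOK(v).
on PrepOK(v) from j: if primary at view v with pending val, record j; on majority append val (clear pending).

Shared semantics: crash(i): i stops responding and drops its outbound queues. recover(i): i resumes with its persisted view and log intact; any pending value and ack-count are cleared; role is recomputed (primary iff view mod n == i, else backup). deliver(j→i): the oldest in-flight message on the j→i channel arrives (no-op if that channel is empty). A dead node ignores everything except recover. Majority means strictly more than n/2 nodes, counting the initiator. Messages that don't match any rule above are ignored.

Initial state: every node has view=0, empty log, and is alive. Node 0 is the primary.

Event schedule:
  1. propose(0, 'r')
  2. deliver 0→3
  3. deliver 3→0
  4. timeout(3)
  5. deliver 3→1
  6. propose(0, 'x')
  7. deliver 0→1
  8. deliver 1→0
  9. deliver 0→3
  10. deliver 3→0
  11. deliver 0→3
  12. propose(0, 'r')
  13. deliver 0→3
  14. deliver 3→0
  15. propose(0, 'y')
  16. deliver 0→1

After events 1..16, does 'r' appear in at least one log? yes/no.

yes

e1 propose(0,'r'): ·
e2 deliver 0→3: 3[back,v=0,r]
e3 deliver 3→0: ·
e4 timeout(3): 3[back,v=1,r]
e5 deliver 3→1: 1[prim,v=1,-]
e6 propose(0,'x'): ·
e7 deliver 0→1: ·
e8 deliver 1→0: ·
e9 deliver 0→3: ·
e10 deliver 3→0: 0[back,v=1,-]
e11 deliver 0→3: ·
e12 propose(0,'r'): ·
e13 deliver 0→3: ·
e14 deliver 3→0: ·
e15 propose(0,'y'): ·
e16 deliver 0→1: ·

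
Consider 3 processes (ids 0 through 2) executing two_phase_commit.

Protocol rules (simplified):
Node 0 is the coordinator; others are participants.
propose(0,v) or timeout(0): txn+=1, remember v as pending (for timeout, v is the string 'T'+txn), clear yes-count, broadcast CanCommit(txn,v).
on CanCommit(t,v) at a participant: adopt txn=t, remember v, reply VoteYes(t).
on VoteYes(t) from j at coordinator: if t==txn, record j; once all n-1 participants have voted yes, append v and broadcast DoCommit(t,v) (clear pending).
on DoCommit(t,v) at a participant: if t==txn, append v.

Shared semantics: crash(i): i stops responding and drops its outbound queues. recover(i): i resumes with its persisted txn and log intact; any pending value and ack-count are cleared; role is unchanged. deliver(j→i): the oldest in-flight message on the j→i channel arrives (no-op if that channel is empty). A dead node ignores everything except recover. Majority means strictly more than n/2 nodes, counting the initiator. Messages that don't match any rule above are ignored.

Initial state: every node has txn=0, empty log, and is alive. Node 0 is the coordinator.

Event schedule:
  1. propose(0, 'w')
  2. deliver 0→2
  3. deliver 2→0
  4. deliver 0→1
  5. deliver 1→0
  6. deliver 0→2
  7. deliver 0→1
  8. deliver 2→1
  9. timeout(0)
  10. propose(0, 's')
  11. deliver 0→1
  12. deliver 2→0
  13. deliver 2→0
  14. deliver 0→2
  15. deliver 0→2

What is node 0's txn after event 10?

step 1 propose(0,'w'): 0={coor,t=1,log=-}
step 2 deliver 0→2: 2={part,t=1,log=-}
step 3 deliver 2→0: —
step 4 deliver 0→1: 1={part,t=1,log=-}
step 5 deliver 1→0: 0={coor,t=1,log=w}
step 6 deliver 0→2: 2={part,t=1,log=w}
step 7 deliver 0→1: 1={part,t=1,log=w}
step 8 deliver 2→1: —
step 9 timeout(0): 0={coor,t=2,log=w}
step 10 propose(0,'s'): 0={coor,t=3,log=w}

3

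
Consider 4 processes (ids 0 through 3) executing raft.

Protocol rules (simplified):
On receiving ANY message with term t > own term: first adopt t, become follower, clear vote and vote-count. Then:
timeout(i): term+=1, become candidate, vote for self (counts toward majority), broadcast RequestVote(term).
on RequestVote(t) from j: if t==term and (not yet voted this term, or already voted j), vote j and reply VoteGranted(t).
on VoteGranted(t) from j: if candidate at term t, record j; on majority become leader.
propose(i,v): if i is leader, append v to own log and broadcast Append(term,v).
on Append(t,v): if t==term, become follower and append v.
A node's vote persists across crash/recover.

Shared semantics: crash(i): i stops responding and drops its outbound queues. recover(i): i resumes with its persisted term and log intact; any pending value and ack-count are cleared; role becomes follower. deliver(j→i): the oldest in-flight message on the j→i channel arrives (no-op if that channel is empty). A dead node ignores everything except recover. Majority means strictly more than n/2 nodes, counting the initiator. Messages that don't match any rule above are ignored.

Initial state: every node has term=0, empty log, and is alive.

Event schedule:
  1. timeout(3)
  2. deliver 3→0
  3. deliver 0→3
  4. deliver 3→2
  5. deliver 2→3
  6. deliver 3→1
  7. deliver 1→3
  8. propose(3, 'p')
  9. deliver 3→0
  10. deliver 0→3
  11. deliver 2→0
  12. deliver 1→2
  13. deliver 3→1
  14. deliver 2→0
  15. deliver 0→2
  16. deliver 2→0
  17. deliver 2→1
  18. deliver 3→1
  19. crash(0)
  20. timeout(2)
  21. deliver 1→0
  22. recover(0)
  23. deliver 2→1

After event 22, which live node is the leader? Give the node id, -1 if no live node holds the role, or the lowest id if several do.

1. timeout(3):  <3:cand t1 ->
2. deliver 3→0:  <0:foll t1 ->
3. deliver 0→3:  nop
4. deliver 3→2:  <2:foll t1 ->
5. deliver 2→3:  <3:lead t1 ->
6. deliver 3→1:  <1:foll t1 ->
7. deliver 1→3:  nop
8. propose(3,'p'):  <3:lead t1 p>
9. deliver 3→0:  <0:foll t1 p>
10. deliver 0→3:  nop
11. deliver 2→0:  nop
12. deliver 1→2:  nop
13. deliver 3→1:  <1:foll t1 p>
14. deliver 2→0:  nop
15. deliver 0→2:  nop
16. deliver 2→0:  nop
17. deliver 2→1:  nop
18. deliver 3→1:  nop
19. crash(0):  <0:✗foll t1 p>
20. timeout(2):  <2:cand t2 ->
21. deliver 1→0:  nop
22. recover(0):  <0:foll t1 p>

3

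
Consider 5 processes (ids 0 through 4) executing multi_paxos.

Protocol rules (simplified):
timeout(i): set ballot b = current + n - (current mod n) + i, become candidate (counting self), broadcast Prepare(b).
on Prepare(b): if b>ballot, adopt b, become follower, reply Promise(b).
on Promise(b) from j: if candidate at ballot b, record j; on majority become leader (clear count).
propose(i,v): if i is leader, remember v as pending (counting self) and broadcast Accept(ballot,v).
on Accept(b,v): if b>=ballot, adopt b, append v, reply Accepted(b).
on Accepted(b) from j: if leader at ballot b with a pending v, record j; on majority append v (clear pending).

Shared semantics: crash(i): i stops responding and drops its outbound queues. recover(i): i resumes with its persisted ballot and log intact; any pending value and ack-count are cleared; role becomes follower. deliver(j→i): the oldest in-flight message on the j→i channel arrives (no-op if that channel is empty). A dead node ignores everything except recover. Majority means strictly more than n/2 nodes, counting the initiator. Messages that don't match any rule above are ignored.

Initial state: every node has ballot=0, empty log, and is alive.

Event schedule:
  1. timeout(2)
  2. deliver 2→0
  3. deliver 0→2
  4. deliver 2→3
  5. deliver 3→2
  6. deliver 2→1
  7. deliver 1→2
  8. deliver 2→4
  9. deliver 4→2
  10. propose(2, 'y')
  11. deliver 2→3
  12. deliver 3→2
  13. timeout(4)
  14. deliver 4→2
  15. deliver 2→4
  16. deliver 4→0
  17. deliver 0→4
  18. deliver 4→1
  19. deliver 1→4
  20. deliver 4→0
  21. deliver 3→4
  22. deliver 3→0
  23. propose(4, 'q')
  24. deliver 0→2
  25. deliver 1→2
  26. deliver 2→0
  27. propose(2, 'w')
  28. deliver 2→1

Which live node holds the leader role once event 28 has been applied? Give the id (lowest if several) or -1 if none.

4

e1 timeout(2): 2[cand,b=7,-]
e2 deliver 2→0: 0[foll,b=7,-]
e3 deliver 0→2: ·
e4 deliver 2→3: 3[foll,b=7,-]
e5 deliver 3→2: 2[lead,b=7,-]
e6 deliver 2→1: 1[foll,b=7,-]
e7 deliver 1→2: ·
e8 deliver 2→4: 4[foll,b=7,-]
e9 deliver 4→2: ·
e10 propose(2,'y'): ·
e11 deliver 2→3: 3[foll,b=7,y]
e12 deliver 3→2: ·
e13 timeout(4): 4[cand,b=14,-]
e14 deliver 4→2: 2[foll,b=14,-]
e15 deliver 2→4: ·
e16 deliver 4→0: 0[foll,b=14,-]
e17 deliver 0→4: ·
e18 deliver 4→1: 1[foll,b=14,-]
e19 deliver 1→4: 4[lead,b=14,-]
e20 deliver 4→0: ·
e21 deliver 3→4: ·
e22 deliver 3→0: ·
e23 propose(4,'q'): ·
e24 deliver 0→2: ·
e25 deliver 1→2: ·
e26 deliver 2→0: ·
e27 propose(2,'w'): ·
e28 deliver 2→1: ·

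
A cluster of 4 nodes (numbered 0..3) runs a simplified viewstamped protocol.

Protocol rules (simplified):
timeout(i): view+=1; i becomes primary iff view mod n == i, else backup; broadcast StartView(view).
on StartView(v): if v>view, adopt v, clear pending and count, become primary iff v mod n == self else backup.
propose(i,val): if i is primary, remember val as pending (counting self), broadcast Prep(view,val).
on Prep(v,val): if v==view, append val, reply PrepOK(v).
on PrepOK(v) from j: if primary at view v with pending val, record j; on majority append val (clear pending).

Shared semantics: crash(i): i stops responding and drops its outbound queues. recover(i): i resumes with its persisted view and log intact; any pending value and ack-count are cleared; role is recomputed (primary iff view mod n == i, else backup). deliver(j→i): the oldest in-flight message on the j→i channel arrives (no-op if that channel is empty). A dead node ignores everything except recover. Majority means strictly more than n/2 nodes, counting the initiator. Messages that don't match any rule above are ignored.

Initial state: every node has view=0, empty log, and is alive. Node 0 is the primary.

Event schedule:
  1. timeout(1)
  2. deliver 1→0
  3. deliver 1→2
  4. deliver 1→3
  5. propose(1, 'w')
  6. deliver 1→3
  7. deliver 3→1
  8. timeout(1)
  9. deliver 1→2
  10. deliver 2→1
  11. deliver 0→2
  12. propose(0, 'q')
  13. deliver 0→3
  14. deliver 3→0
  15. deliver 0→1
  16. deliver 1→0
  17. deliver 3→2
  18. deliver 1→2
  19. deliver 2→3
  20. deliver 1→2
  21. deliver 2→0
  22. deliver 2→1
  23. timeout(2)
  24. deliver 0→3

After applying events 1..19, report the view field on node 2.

2

e1 timeout(1): 1[prim,v=1,-]
e2 deliver 1→0: 0[back,v=1,-]
e3 deliver 1→2: 2[back,v=1,-]
e4 deliver 1→3: 3[back,v=1,-]
e5 propose(1,'w'): ·
e6 deliver 1→3: 3[back,v=1,w]
e7 deliver 3→1: ·
e8 timeout(1): 1[back,v=2,-]
e9 deliver 1→2: 2[back,v=1,w]
e10 deliver 2→1: ·
e11 deliver 0→2: ·
e12 propose(0,'q'): ·
e13 deliver 0→3: ·
e14 deliver 3→0: ·
e15 deliver 0→1: ·
e16 deliver 1→0: 0[back,v=1,w]
e17 deliver 3→2: ·
e18 deliver 1→2: 2[prim,v=2,w]
e19 deliver 2→3: ·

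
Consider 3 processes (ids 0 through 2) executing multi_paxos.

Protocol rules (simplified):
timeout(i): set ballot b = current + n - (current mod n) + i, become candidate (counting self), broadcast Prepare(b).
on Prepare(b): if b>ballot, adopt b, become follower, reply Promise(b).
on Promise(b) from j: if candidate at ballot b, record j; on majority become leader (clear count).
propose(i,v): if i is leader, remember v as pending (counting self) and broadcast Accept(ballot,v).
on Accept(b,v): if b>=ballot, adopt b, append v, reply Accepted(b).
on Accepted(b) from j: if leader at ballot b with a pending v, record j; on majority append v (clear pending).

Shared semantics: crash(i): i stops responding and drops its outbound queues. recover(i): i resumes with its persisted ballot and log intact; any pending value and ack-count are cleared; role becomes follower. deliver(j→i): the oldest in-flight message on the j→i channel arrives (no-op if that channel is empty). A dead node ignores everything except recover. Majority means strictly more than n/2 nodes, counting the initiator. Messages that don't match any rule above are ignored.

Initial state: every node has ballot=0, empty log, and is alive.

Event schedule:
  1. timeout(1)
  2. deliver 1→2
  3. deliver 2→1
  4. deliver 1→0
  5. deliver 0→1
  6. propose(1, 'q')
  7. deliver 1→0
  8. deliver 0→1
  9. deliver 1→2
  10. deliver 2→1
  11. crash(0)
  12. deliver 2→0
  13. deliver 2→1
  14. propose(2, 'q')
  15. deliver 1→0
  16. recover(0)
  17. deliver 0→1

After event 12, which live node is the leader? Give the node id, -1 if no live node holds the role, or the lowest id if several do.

1

after 1 — timeout(1): n1:cand/b4/[-]
after 2 — deliver 1→2: n2:foll/b4/[-]
after 3 — deliver 2→1: n1:lead/b4/[-]
after 4 — deliver 1→0: n0:foll/b4/[-]
after 5 — deliver 0→1: ·
after 6 — propose(1,'q'): ·
after 7 — deliver 1→0: n0:foll/b4/[q]
after 8 — deliver 0→1: n1:lead/b4/[q]
after 9 — deliver 1→2: n2:foll/b4/[q]
after 10 — deliver 2→1: ·
after 11 — crash(0): n0:✗foll/b4/[q]
after 12 — deliver 2→0: ·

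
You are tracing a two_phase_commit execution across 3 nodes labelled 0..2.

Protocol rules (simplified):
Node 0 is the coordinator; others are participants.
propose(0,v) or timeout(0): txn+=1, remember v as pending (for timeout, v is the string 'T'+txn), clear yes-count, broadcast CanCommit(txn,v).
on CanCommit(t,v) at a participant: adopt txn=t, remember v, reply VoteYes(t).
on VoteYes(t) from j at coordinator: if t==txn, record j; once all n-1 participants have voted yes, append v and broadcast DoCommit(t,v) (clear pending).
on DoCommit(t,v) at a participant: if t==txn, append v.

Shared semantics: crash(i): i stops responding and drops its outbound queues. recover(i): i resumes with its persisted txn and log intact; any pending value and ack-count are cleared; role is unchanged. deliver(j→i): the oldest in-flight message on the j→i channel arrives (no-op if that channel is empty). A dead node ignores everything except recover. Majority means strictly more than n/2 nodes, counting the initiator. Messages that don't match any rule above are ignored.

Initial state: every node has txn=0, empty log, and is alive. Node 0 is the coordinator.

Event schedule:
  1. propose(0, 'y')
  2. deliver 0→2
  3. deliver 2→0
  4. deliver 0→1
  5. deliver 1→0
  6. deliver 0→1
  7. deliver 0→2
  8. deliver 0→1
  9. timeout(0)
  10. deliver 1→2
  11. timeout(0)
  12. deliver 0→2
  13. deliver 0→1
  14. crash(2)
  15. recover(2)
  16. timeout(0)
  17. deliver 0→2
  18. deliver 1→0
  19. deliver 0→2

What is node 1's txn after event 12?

e1 propose(0,'y'): 0[coor,t=1,-]
e2 deliver 0→2: 2[part,t=1,-]
e3 deliver 2→0: ·
e4 deliver 0→1: 1[part,t=1,-]
e5 deliver 1→0: 0[coor,t=1,y]
e6 deliver 0→1: 1[part,t=1,y]
e7 deliver 0→2: 2[part,t=1,y]
e8 deliver 0→1: ·
e9 timeout(0): 0[coor,t=2,y]
e10 deliver 1→2: ·
e11 timeout(0): 0[coor,t=3,y]
e12 deliver 0→2: 2[part,t=2,y]

1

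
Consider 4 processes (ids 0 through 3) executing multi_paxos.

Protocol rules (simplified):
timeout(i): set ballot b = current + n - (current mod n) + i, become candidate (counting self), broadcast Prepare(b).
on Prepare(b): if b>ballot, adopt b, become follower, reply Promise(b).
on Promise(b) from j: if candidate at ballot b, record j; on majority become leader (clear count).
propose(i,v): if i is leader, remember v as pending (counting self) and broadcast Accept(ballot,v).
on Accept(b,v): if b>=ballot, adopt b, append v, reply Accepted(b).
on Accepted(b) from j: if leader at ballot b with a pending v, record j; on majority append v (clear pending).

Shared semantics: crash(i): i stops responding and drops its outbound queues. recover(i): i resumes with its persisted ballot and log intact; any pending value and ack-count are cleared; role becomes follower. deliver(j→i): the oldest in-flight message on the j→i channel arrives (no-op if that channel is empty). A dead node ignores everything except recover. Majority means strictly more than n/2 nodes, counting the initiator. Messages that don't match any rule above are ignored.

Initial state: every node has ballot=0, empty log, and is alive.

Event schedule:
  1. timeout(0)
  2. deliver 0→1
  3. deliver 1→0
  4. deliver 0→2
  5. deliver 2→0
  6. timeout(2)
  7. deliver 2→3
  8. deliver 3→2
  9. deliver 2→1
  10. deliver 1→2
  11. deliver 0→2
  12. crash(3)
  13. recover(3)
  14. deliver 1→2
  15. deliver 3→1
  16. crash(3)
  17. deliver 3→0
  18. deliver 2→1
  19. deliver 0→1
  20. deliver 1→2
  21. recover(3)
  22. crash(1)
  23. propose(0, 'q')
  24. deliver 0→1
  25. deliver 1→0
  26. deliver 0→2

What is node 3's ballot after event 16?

10

1. timeout(0):  <0:cand b4 ->
2. deliver 0→1:  <1:foll b4 ->
3. deliver 1→0:  nop
4. deliver 0→2:  <2:foll b4 ->
5. deliver 2→0:  <0:lead b4 ->
6. timeout(2):  <2:cand b10 ->
7. deliver 2→3:  <3:foll b10 ->
8. deliver 3→2:  nop
9. deliver 2→1:  <1:foll b10 ->
10. deliver 1→2:  <2:lead b10 ->
11. deliver 0→2:  nop
12. crash(3):  <3:✗foll b10 ->
13. recover(3):  <3:foll b10 ->
14. deliver 1→2:  nop
15. deliver 3→1:  nop
16. crash(3):  <3:✗foll b10 ->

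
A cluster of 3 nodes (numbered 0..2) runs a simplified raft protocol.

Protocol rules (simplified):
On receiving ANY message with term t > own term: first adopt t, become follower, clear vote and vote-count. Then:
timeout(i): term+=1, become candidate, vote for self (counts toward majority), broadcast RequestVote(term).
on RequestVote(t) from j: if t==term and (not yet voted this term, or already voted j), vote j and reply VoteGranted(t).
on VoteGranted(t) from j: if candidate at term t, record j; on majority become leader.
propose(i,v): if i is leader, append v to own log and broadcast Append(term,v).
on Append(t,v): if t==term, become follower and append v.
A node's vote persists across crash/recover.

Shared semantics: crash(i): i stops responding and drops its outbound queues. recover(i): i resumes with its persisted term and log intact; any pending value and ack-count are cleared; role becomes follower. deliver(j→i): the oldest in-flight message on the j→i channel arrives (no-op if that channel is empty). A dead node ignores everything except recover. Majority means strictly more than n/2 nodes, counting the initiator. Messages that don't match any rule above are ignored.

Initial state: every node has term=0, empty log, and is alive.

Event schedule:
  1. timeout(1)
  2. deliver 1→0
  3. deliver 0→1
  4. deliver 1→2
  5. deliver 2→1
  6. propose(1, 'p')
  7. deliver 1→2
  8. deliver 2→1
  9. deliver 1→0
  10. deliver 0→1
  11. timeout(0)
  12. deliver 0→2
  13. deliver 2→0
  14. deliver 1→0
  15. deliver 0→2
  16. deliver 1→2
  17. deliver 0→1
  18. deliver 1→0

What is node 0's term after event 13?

2

e1 timeout(1): 1[cand,t=1,-]
e2 deliver 1→0: 0[foll,t=1,-]
e3 deliver 0→1: 1[lead,t=1,-]
e4 deliver 1→2: 2[foll,t=1,-]
e5 deliver 2→1: ·
e6 propose(1,'p'): 1[lead,t=1,p]
e7 deliver 1→2: 2[foll,t=1,p]
e8 deliver 2→1: ·
e9 deliver 1→0: 0[foll,t=1,p]
e10 deliver 0→1: ·
e11 timeout(0): 0[cand,t=2,p]
e12 deliver 0→2: 2[foll,t=2,p]
e13 deliver 2→0: 0[lead,t=2,p]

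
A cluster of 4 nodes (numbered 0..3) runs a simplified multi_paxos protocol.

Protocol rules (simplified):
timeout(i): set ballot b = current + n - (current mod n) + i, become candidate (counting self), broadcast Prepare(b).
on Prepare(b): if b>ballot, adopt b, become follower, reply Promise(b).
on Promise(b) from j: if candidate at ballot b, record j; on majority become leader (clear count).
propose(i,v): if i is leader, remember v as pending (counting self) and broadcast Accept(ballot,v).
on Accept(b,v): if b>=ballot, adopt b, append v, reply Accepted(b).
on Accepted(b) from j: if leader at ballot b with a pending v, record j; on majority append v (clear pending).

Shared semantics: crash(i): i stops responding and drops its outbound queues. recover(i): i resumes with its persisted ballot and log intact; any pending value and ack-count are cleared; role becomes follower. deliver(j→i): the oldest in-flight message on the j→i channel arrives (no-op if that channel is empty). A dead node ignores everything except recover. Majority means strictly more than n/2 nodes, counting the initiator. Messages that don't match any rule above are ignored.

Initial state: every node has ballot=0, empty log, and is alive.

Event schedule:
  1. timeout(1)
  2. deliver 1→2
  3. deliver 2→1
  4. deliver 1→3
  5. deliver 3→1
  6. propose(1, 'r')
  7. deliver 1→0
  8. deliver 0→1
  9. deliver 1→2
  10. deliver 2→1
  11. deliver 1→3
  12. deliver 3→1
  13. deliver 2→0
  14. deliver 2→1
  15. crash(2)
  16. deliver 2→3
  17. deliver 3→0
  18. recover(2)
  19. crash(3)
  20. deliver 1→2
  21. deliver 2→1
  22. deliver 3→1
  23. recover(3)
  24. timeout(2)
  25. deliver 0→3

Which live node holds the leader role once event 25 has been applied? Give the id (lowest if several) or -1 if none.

1. timeout(1):  <1:cand b5 ->
2. deliver 1→2:  <2:foll b5 ->
3. deliver 2→1:  nop
4. deliver 1→3:  <3:foll b5 ->
5. deliver 3→1:  <1:lead b5 ->
6. propose(1,'r'):  nop
7. deliver 1→0:  <0:foll b5 ->
8. deliver 0→1:  nop
9. deliver 1→2:  <2:foll b5 r>
10. deliver 2→1:  nop
11. deliver 1→3:  <3:foll b5 r>
12. deliver 3→1:  <1:lead b5 r>
13. deliver 2→0:  nop
14. deliver 2→1:  nop
15. crash(2):  <2:✗foll b5 r>
16. deliver 2→3:  nop
17. deliver 3→0:  nop
18. recover(2):  <2:foll b5 r>
19. crash(3):  <3:✗foll b5 r>
20. deliver 1→2:  nop
21. deliver 2→1:  nop
22. deliver 3→1:  nop
23. recover(3):  <3:foll b5 r>
24. timeout(2):  <2:cand b10 r>
25. deliver 0→3:  nop

1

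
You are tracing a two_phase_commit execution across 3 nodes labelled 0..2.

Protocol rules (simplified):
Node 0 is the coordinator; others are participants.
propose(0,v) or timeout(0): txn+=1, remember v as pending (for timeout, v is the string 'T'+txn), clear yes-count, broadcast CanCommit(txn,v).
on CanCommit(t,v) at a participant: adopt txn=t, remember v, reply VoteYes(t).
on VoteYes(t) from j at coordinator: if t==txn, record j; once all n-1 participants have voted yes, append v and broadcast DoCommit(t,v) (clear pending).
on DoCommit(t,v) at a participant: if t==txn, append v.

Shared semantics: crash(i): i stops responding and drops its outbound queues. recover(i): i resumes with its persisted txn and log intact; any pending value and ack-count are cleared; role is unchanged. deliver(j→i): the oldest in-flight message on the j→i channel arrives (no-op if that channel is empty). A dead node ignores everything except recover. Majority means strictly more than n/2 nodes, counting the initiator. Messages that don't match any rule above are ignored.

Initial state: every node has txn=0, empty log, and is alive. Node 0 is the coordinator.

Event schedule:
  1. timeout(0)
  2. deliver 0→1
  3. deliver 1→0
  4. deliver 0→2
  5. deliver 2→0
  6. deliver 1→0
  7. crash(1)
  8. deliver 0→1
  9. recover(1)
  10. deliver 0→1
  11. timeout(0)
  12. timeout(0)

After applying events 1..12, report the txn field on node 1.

1. timeout(0):  <0:coor t1 ->
2. deliver 0→1:  <1:part t1 ->
3. deliver 1→0:  nop
4. deliver 0→2:  <2:part t1 ->
5. deliver 2→0:  <0:coor t1 T1>
6. deliver 1→0:  nop
7. crash(1):  <1:✗part t1 ->
8. deliver 0→1:  nop
9. recover(1):  <1:part t1 ->
10. deliver 0→1:  <1:part t1 T1>
11. timeout(0):  <0:coor t2 T1>
12. timeout(0):  <0:coor t3 T1>

1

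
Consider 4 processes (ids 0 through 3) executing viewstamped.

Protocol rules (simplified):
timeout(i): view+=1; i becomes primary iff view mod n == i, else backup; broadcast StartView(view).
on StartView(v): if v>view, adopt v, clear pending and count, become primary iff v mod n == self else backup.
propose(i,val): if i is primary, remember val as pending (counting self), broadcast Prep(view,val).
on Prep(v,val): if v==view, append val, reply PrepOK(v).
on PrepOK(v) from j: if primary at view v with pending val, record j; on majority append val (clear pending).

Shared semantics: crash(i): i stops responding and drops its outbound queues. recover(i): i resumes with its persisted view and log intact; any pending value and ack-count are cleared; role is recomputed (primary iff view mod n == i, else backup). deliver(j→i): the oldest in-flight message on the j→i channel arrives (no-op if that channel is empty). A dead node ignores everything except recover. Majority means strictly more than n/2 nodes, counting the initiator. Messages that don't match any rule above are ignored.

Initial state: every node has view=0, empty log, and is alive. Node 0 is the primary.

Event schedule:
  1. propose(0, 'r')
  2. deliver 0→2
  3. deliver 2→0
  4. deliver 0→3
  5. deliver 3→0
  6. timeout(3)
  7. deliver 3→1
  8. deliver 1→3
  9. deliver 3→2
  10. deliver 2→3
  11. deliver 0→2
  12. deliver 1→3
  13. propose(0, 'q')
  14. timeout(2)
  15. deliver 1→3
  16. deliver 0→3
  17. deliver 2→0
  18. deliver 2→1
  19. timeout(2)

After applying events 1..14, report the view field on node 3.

after 1 — propose(0,'r'): ·
after 2 — deliver 0→2: n2:back/v0/[r]
after 3 — deliver 2→0: ·
after 4 — deliver 0→3: n3:back/v0/[r]
after 5 — deliver 3→0: n0:prim/v0/[r]
after 6 — timeout(3): n3:back/v1/[r]
after 7 — deliver 3→1: n1:prim/v1/[-]
after 8 — deliver 1→3: ·
after 9 — deliver 3→2: n2:back/v1/[r]
after 10 — deliver 2→3: ·
after 11 — deliver 0→2: ·
after 12 — deliver 1→3: ·
after 13 — propose(0,'q'): ·
after 14 — timeout(2): n2:prim/v2/[r]

1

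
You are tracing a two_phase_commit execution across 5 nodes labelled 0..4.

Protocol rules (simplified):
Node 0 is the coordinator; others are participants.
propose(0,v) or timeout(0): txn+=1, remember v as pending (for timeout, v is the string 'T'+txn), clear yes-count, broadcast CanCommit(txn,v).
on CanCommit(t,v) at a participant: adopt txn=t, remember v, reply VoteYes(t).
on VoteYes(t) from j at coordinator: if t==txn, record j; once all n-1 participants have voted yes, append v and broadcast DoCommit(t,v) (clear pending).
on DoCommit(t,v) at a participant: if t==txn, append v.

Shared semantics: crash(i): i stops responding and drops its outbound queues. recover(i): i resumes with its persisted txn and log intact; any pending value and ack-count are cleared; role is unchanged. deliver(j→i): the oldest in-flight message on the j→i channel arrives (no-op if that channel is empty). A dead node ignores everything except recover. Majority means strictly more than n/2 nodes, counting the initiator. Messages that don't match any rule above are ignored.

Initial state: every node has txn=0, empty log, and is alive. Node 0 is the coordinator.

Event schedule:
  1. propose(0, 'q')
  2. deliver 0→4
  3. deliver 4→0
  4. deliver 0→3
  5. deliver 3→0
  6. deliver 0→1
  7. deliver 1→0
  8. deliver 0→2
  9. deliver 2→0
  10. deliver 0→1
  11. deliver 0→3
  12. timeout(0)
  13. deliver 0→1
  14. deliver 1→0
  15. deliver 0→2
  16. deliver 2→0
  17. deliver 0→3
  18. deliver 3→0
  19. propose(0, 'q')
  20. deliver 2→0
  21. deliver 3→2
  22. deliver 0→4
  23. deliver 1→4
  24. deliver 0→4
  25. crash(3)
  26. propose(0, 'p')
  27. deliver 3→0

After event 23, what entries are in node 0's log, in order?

after 1 — propose(0,'q'): n0:coor/t1/[-]
after 2 — deliver 0→4: n4:part/t1/[-]
after 3 — deliver 4→0: ·
after 4 — deliver 0→3: n3:part/t1/[-]
after 5 — deliver 3→0: ·
after 6 — deliver 0→1: n1:part/t1/[-]
after 7 — deliver 1→0: ·
after 8 — deliver 0→2: n2:part/t1/[-]
after 9 — deliver 2→0: n0:coor/t1/[q]
after 10 — deliver 0→1: n1:part/t1/[q]
after 11 — deliver 0→3: n3:part/t1/[q]
after 12 — timeout(0): n0:coor/t2/[q]
after 13 — deliver 0→1: n1:part/t2/[q]
after 14 — deliver 1→0: ·
after 15 — deliver 0→2: n2:part/t1/[q]
after 16 — deliver 2→0: ·
after 17 — deliver 0→3: n3:part/t2/[q]
after 18 — deliver 3→0: ·
after 19 — propose(0,'q'): n0:coor/t3/[q]
after 20 — deliver 2→0: ·
after 21 — deliver 3→2: ·
after 22 — deliver 0→4: n4:part/t1/[q]
after 23 — deliver 1→4: ·

q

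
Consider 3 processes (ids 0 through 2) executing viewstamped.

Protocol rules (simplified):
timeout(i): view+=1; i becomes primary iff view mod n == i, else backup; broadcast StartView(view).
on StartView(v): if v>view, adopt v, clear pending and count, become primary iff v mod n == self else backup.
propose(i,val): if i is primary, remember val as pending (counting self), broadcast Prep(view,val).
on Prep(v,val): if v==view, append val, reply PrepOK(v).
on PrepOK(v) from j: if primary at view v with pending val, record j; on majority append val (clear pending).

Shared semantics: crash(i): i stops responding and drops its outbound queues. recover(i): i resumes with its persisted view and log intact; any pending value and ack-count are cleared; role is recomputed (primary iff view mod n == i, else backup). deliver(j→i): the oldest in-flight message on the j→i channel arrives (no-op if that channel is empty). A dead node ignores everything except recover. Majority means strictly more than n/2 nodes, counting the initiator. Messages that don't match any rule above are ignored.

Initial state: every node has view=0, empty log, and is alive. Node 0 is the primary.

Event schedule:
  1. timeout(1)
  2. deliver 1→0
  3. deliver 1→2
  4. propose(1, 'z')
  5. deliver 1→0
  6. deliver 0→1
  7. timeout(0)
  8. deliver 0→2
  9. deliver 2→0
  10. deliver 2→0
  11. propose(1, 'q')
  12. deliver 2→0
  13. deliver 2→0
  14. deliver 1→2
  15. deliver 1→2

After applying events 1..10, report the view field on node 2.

[1] timeout(1) → N1(prim v1 [-])
[2] deliver 1→0 → N0(back v1 [-])
[3] deliver 1→2 → N2(back v1 [-])
[4] propose(1,'z') → ∅
[5] deliver 1→0 → N0(back v1 [z])
[6] deliver 0→1 → N1(prim v1 [z])
[7] timeout(0) → N0(back v2 [z])
[8] deliver 0→2 → N2(prim v2 [-])
[9] deliver 2→0 → ∅
[10] deliver 2→0 → ∅

2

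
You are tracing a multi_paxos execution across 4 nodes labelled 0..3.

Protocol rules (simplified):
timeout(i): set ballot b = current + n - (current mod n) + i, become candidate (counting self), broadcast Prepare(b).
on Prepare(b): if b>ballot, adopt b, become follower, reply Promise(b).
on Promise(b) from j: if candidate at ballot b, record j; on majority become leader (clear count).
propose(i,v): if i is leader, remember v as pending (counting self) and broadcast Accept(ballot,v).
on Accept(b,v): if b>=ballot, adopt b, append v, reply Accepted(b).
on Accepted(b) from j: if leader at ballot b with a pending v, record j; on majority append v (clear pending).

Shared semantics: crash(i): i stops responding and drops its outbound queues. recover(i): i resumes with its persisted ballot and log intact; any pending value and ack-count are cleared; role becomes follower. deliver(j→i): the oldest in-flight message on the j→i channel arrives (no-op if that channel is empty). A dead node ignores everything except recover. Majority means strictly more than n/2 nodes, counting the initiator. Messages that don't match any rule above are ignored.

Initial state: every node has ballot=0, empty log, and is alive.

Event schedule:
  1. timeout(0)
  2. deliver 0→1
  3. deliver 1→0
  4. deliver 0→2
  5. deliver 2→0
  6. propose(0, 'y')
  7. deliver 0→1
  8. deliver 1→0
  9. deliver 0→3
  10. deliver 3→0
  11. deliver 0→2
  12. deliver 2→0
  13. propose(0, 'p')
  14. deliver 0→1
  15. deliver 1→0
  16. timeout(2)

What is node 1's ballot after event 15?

4

e1 timeout(0): 0[cand,b=4,-]
e2 deliver 0→1: 1[foll,b=4,-]
e3 deliver 1→0: ·
e4 deliver 0→2: 2[foll,b=4,-]
e5 deliver 2→0: 0[lead,b=4,-]
e6 propose(0,'y'): ·
e7 deliver 0→1: 1[foll,b=4,y]
e8 deliver 1→0: ·
e9 deliver 0→3: 3[foll,b=4,-]
e10 deliver 3→0: ·
e11 deliver 0→2: 2[foll,b=4,y]
e12 deliver 2→0: 0[lead,b=4,y]
e13 propose(0,'p'): ·
e14 deliver 0→1: 1[foll,b=4,y,p]
e15 deliver 1→0: ·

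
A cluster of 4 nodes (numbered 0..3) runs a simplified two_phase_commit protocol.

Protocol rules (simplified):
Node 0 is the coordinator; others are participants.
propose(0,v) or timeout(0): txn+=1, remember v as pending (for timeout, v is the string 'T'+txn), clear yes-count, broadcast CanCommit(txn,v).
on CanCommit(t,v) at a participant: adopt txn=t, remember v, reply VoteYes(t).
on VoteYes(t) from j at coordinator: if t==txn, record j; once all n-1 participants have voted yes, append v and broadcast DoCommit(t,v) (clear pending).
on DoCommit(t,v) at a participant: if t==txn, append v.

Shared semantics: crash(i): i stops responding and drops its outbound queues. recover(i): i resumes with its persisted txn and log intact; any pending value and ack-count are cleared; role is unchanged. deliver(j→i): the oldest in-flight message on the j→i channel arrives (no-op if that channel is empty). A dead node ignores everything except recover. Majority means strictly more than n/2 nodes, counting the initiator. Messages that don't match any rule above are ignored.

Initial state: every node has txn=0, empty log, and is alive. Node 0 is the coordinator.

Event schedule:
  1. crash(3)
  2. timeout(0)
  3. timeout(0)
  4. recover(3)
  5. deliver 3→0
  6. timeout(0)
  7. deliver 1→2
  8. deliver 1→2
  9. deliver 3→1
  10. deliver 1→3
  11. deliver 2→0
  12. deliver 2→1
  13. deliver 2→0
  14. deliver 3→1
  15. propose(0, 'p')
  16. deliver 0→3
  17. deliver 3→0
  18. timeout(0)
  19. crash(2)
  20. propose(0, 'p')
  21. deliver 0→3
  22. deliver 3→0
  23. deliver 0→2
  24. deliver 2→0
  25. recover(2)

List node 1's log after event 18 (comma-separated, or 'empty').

empty

[1] crash(3) → N3(✗part t0 [-])
[2] timeout(0) → N0(coor t1 [-])
[3] timeout(0) → N0(coor t2 [-])
[4] recover(3) → N3(part t0 [-])
[5] deliver 3→0 → ∅
[6] timeout(0) → N0(coor t3 [-])
[7] deliver 1→2 → ∅
[8] deliver 1→2 → ∅
[9] deliver 3→1 → ∅
[10] deliver 1→3 → ∅
[11] deliver 2→0 → ∅
[12] deliver 2→1 → ∅
[13] deliver 2→0 → ∅
[14] deliver 3→1 → ∅
[15] propose(0,'p') → N0(coor t4 [-])
[16] deliver 0→3 → N3(part t1 [-])
[17] deliver 3→0 → ∅
[18] timeout(0) → N0(coor t5 [-])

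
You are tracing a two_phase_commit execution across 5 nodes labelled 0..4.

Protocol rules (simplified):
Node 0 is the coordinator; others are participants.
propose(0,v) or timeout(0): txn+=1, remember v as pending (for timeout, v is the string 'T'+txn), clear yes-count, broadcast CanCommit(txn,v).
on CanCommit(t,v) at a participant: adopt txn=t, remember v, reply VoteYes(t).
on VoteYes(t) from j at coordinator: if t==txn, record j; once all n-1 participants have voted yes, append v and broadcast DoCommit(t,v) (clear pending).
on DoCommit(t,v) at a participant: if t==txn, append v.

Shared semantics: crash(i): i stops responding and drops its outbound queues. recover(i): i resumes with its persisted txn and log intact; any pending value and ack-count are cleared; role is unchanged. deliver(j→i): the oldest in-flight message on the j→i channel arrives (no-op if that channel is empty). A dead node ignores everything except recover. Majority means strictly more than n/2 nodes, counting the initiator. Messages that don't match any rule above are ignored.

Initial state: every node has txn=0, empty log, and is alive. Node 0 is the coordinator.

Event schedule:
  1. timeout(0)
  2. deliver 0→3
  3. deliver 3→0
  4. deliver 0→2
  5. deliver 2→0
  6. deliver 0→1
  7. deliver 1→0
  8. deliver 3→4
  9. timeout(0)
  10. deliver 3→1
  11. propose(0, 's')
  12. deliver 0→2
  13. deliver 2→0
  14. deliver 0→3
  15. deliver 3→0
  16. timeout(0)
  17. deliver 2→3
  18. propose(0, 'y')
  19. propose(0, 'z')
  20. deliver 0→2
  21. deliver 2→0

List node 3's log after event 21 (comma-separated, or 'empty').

e1 timeout(0): 0[coor,t=1,-]
e2 deliver 0→3: 3[part,t=1,-]
e3 deliver 3→0: ·
e4 deliver 0→2: 2[part,t=1,-]
e5 deliver 2→0: ·
e6 deliver 0→1: 1[part,t=1,-]
e7 deliver 1→0: ·
e8 deliver 3→4: ·
e9 timeout(0): 0[coor,t=2,-]
e10 deliver 3→1: ·
e11 propose(0,'s'): 0[coor,t=3,-]
e12 deliver 0→2: 2[part,t=2,-]
e13 deliver 2→0: ·
e14 deliver 0→3: 3[part,t=2,-]
e15 deliver 3→0: ·
e16 timeout(0): 0[coor,t=4,-]
e17 deliver 2→3: ·
e18 propose(0,'y'): 0[coor,t=5,-]
e19 propose(0,'z'): 0[coor,t=6,-]
e20 deliver 0→2: 2[part,t=3,-]
e21 deliver 2→0: ·

empty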